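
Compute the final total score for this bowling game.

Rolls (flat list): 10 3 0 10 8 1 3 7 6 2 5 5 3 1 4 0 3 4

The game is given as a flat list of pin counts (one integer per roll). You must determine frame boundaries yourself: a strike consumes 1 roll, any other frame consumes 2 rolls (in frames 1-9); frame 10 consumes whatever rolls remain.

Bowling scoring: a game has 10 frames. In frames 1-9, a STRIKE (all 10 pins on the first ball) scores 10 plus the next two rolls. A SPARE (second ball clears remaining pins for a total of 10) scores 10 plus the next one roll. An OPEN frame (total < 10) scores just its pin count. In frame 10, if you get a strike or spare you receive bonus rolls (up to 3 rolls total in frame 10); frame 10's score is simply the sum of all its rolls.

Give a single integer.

Frame 1: STRIKE. 10 + next two rolls (3+0) = 13. Cumulative: 13
Frame 2: OPEN (3+0=3). Cumulative: 16
Frame 3: STRIKE. 10 + next two rolls (8+1) = 19. Cumulative: 35
Frame 4: OPEN (8+1=9). Cumulative: 44
Frame 5: SPARE (3+7=10). 10 + next roll (6) = 16. Cumulative: 60
Frame 6: OPEN (6+2=8). Cumulative: 68
Frame 7: SPARE (5+5=10). 10 + next roll (3) = 13. Cumulative: 81
Frame 8: OPEN (3+1=4). Cumulative: 85
Frame 9: OPEN (4+0=4). Cumulative: 89
Frame 10: OPEN. Sum of all frame-10 rolls (3+4) = 7. Cumulative: 96

Answer: 96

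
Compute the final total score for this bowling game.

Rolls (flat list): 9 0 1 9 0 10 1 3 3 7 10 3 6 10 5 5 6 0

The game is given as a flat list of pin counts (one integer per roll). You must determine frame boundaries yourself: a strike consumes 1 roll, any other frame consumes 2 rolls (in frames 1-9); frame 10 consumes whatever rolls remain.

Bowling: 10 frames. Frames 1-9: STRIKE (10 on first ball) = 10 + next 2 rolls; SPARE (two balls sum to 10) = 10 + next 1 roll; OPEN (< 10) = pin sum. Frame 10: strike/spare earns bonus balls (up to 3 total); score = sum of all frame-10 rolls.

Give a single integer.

Frame 1: OPEN (9+0=9). Cumulative: 9
Frame 2: SPARE (1+9=10). 10 + next roll (0) = 10. Cumulative: 19
Frame 3: SPARE (0+10=10). 10 + next roll (1) = 11. Cumulative: 30
Frame 4: OPEN (1+3=4). Cumulative: 34
Frame 5: SPARE (3+7=10). 10 + next roll (10) = 20. Cumulative: 54
Frame 6: STRIKE. 10 + next two rolls (3+6) = 19. Cumulative: 73
Frame 7: OPEN (3+6=9). Cumulative: 82
Frame 8: STRIKE. 10 + next two rolls (5+5) = 20. Cumulative: 102
Frame 9: SPARE (5+5=10). 10 + next roll (6) = 16. Cumulative: 118
Frame 10: OPEN. Sum of all frame-10 rolls (6+0) = 6. Cumulative: 124

Answer: 124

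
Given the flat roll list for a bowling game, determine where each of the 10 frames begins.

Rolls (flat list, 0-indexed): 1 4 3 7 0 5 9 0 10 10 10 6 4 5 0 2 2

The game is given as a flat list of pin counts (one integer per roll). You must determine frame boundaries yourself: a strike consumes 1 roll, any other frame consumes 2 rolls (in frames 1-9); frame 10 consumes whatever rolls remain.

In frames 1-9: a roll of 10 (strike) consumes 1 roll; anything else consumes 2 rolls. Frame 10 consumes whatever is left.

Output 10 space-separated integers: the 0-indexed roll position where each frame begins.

Answer: 0 2 4 6 8 9 10 11 13 15

Derivation:
Frame 1 starts at roll index 0: rolls=1,4 (sum=5), consumes 2 rolls
Frame 2 starts at roll index 2: rolls=3,7 (sum=10), consumes 2 rolls
Frame 3 starts at roll index 4: rolls=0,5 (sum=5), consumes 2 rolls
Frame 4 starts at roll index 6: rolls=9,0 (sum=9), consumes 2 rolls
Frame 5 starts at roll index 8: roll=10 (strike), consumes 1 roll
Frame 6 starts at roll index 9: roll=10 (strike), consumes 1 roll
Frame 7 starts at roll index 10: roll=10 (strike), consumes 1 roll
Frame 8 starts at roll index 11: rolls=6,4 (sum=10), consumes 2 rolls
Frame 9 starts at roll index 13: rolls=5,0 (sum=5), consumes 2 rolls
Frame 10 starts at roll index 15: 2 remaining rolls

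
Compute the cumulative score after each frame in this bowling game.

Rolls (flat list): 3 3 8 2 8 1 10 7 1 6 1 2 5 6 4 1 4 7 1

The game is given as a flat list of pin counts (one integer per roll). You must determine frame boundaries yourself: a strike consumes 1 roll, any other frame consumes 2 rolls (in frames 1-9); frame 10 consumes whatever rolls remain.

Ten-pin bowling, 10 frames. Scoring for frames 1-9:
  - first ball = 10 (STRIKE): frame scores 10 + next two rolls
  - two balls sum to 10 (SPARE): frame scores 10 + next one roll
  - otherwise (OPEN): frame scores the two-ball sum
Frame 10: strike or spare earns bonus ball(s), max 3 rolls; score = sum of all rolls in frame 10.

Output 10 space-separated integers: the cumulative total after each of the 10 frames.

Frame 1: OPEN (3+3=6). Cumulative: 6
Frame 2: SPARE (8+2=10). 10 + next roll (8) = 18. Cumulative: 24
Frame 3: OPEN (8+1=9). Cumulative: 33
Frame 4: STRIKE. 10 + next two rolls (7+1) = 18. Cumulative: 51
Frame 5: OPEN (7+1=8). Cumulative: 59
Frame 6: OPEN (6+1=7). Cumulative: 66
Frame 7: OPEN (2+5=7). Cumulative: 73
Frame 8: SPARE (6+4=10). 10 + next roll (1) = 11. Cumulative: 84
Frame 9: OPEN (1+4=5). Cumulative: 89
Frame 10: OPEN. Sum of all frame-10 rolls (7+1) = 8. Cumulative: 97

Answer: 6 24 33 51 59 66 73 84 89 97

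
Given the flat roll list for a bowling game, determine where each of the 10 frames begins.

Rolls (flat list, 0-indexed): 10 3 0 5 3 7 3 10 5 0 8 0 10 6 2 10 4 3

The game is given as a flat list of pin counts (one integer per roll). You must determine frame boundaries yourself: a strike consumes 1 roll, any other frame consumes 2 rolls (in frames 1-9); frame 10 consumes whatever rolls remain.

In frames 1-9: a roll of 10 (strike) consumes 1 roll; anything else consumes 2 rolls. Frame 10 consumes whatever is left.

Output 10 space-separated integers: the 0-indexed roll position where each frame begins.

Frame 1 starts at roll index 0: roll=10 (strike), consumes 1 roll
Frame 2 starts at roll index 1: rolls=3,0 (sum=3), consumes 2 rolls
Frame 3 starts at roll index 3: rolls=5,3 (sum=8), consumes 2 rolls
Frame 4 starts at roll index 5: rolls=7,3 (sum=10), consumes 2 rolls
Frame 5 starts at roll index 7: roll=10 (strike), consumes 1 roll
Frame 6 starts at roll index 8: rolls=5,0 (sum=5), consumes 2 rolls
Frame 7 starts at roll index 10: rolls=8,0 (sum=8), consumes 2 rolls
Frame 8 starts at roll index 12: roll=10 (strike), consumes 1 roll
Frame 9 starts at roll index 13: rolls=6,2 (sum=8), consumes 2 rolls
Frame 10 starts at roll index 15: 3 remaining rolls

Answer: 0 1 3 5 7 8 10 12 13 15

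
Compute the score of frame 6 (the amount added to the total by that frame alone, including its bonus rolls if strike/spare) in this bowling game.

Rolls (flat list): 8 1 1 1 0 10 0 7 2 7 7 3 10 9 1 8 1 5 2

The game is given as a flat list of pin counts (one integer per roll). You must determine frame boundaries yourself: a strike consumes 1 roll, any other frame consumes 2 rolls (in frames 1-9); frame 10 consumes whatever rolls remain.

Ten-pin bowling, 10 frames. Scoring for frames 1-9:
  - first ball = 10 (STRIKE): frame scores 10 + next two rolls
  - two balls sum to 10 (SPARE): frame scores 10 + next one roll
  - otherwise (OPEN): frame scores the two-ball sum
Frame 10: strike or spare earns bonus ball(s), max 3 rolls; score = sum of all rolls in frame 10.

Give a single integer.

Answer: 20

Derivation:
Frame 1: OPEN (8+1=9). Cumulative: 9
Frame 2: OPEN (1+1=2). Cumulative: 11
Frame 3: SPARE (0+10=10). 10 + next roll (0) = 10. Cumulative: 21
Frame 4: OPEN (0+7=7). Cumulative: 28
Frame 5: OPEN (2+7=9). Cumulative: 37
Frame 6: SPARE (7+3=10). 10 + next roll (10) = 20. Cumulative: 57
Frame 7: STRIKE. 10 + next two rolls (9+1) = 20. Cumulative: 77
Frame 8: SPARE (9+1=10). 10 + next roll (8) = 18. Cumulative: 95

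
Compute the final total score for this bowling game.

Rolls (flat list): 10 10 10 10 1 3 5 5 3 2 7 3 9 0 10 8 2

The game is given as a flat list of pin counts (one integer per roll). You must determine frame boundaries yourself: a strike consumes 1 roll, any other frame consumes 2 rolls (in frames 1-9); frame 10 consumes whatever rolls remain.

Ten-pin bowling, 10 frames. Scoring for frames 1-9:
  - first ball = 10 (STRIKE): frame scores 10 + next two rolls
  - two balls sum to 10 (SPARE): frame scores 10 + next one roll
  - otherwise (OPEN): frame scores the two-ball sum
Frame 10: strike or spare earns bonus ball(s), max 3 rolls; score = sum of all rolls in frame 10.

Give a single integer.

Answer: 165

Derivation:
Frame 1: STRIKE. 10 + next two rolls (10+10) = 30. Cumulative: 30
Frame 2: STRIKE. 10 + next two rolls (10+10) = 30. Cumulative: 60
Frame 3: STRIKE. 10 + next two rolls (10+1) = 21. Cumulative: 81
Frame 4: STRIKE. 10 + next two rolls (1+3) = 14. Cumulative: 95
Frame 5: OPEN (1+3=4). Cumulative: 99
Frame 6: SPARE (5+5=10). 10 + next roll (3) = 13. Cumulative: 112
Frame 7: OPEN (3+2=5). Cumulative: 117
Frame 8: SPARE (7+3=10). 10 + next roll (9) = 19. Cumulative: 136
Frame 9: OPEN (9+0=9). Cumulative: 145
Frame 10: STRIKE. Sum of all frame-10 rolls (10+8+2) = 20. Cumulative: 165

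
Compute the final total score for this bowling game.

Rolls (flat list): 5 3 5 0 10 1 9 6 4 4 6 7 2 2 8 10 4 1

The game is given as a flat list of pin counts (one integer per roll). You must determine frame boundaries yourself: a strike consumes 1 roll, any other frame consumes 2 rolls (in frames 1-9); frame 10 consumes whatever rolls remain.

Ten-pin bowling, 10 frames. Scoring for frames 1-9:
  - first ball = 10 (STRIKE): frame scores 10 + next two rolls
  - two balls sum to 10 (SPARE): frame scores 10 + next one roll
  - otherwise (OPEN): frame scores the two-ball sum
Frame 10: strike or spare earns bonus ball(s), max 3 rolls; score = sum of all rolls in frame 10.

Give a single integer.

Answer: 129

Derivation:
Frame 1: OPEN (5+3=8). Cumulative: 8
Frame 2: OPEN (5+0=5). Cumulative: 13
Frame 3: STRIKE. 10 + next two rolls (1+9) = 20. Cumulative: 33
Frame 4: SPARE (1+9=10). 10 + next roll (6) = 16. Cumulative: 49
Frame 5: SPARE (6+4=10). 10 + next roll (4) = 14. Cumulative: 63
Frame 6: SPARE (4+6=10). 10 + next roll (7) = 17. Cumulative: 80
Frame 7: OPEN (7+2=9). Cumulative: 89
Frame 8: SPARE (2+8=10). 10 + next roll (10) = 20. Cumulative: 109
Frame 9: STRIKE. 10 + next two rolls (4+1) = 15. Cumulative: 124
Frame 10: OPEN. Sum of all frame-10 rolls (4+1) = 5. Cumulative: 129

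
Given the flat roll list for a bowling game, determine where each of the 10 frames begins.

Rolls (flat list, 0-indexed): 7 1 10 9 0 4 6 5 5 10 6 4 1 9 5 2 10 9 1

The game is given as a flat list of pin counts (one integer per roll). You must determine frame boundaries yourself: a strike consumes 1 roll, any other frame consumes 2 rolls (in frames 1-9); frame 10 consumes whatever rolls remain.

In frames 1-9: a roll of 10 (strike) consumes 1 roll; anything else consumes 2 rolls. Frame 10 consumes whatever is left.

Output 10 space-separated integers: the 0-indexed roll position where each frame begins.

Frame 1 starts at roll index 0: rolls=7,1 (sum=8), consumes 2 rolls
Frame 2 starts at roll index 2: roll=10 (strike), consumes 1 roll
Frame 3 starts at roll index 3: rolls=9,0 (sum=9), consumes 2 rolls
Frame 4 starts at roll index 5: rolls=4,6 (sum=10), consumes 2 rolls
Frame 5 starts at roll index 7: rolls=5,5 (sum=10), consumes 2 rolls
Frame 6 starts at roll index 9: roll=10 (strike), consumes 1 roll
Frame 7 starts at roll index 10: rolls=6,4 (sum=10), consumes 2 rolls
Frame 8 starts at roll index 12: rolls=1,9 (sum=10), consumes 2 rolls
Frame 9 starts at roll index 14: rolls=5,2 (sum=7), consumes 2 rolls
Frame 10 starts at roll index 16: 3 remaining rolls

Answer: 0 2 3 5 7 9 10 12 14 16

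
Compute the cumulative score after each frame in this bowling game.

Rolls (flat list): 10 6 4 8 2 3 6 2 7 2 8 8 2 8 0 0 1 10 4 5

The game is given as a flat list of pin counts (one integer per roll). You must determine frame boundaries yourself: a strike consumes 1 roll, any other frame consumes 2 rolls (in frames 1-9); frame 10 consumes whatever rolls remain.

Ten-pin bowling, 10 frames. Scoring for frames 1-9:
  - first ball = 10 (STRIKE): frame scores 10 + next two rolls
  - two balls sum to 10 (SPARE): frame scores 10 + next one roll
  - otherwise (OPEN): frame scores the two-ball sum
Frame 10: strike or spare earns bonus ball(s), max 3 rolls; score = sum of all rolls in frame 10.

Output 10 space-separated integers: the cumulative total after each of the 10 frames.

Answer: 20 38 51 60 69 87 105 113 114 133

Derivation:
Frame 1: STRIKE. 10 + next two rolls (6+4) = 20. Cumulative: 20
Frame 2: SPARE (6+4=10). 10 + next roll (8) = 18. Cumulative: 38
Frame 3: SPARE (8+2=10). 10 + next roll (3) = 13. Cumulative: 51
Frame 4: OPEN (3+6=9). Cumulative: 60
Frame 5: OPEN (2+7=9). Cumulative: 69
Frame 6: SPARE (2+8=10). 10 + next roll (8) = 18. Cumulative: 87
Frame 7: SPARE (8+2=10). 10 + next roll (8) = 18. Cumulative: 105
Frame 8: OPEN (8+0=8). Cumulative: 113
Frame 9: OPEN (0+1=1). Cumulative: 114
Frame 10: STRIKE. Sum of all frame-10 rolls (10+4+5) = 19. Cumulative: 133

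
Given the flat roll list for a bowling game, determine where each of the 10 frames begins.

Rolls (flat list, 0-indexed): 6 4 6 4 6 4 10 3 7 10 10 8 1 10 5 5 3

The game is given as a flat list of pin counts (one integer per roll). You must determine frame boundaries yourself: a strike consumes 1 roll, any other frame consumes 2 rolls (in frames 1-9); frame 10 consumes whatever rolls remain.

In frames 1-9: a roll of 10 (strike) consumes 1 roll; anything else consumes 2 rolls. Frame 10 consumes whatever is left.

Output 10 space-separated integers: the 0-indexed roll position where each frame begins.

Answer: 0 2 4 6 7 9 10 11 13 14

Derivation:
Frame 1 starts at roll index 0: rolls=6,4 (sum=10), consumes 2 rolls
Frame 2 starts at roll index 2: rolls=6,4 (sum=10), consumes 2 rolls
Frame 3 starts at roll index 4: rolls=6,4 (sum=10), consumes 2 rolls
Frame 4 starts at roll index 6: roll=10 (strike), consumes 1 roll
Frame 5 starts at roll index 7: rolls=3,7 (sum=10), consumes 2 rolls
Frame 6 starts at roll index 9: roll=10 (strike), consumes 1 roll
Frame 7 starts at roll index 10: roll=10 (strike), consumes 1 roll
Frame 8 starts at roll index 11: rolls=8,1 (sum=9), consumes 2 rolls
Frame 9 starts at roll index 13: roll=10 (strike), consumes 1 roll
Frame 10 starts at roll index 14: 3 remaining rolls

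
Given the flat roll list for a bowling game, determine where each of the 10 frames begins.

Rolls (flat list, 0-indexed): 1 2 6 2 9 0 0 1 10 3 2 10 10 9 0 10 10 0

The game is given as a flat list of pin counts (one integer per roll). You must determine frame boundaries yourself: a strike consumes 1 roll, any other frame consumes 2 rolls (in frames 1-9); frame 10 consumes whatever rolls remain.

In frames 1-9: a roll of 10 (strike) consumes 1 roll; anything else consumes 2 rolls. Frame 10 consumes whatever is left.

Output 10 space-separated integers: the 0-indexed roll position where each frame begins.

Frame 1 starts at roll index 0: rolls=1,2 (sum=3), consumes 2 rolls
Frame 2 starts at roll index 2: rolls=6,2 (sum=8), consumes 2 rolls
Frame 3 starts at roll index 4: rolls=9,0 (sum=9), consumes 2 rolls
Frame 4 starts at roll index 6: rolls=0,1 (sum=1), consumes 2 rolls
Frame 5 starts at roll index 8: roll=10 (strike), consumes 1 roll
Frame 6 starts at roll index 9: rolls=3,2 (sum=5), consumes 2 rolls
Frame 7 starts at roll index 11: roll=10 (strike), consumes 1 roll
Frame 8 starts at roll index 12: roll=10 (strike), consumes 1 roll
Frame 9 starts at roll index 13: rolls=9,0 (sum=9), consumes 2 rolls
Frame 10 starts at roll index 15: 3 remaining rolls

Answer: 0 2 4 6 8 9 11 12 13 15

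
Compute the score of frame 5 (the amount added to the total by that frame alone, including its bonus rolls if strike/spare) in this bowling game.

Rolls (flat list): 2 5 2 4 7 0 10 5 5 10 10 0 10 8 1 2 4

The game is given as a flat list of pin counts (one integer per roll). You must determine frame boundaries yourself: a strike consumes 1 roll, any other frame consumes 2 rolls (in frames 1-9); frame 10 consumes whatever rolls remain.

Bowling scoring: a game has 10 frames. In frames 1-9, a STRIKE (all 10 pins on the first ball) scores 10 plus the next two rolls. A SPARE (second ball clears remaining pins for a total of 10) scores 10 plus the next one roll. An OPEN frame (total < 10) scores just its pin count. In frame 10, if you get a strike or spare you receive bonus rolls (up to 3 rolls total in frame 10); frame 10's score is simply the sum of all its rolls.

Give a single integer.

Answer: 20

Derivation:
Frame 1: OPEN (2+5=7). Cumulative: 7
Frame 2: OPEN (2+4=6). Cumulative: 13
Frame 3: OPEN (7+0=7). Cumulative: 20
Frame 4: STRIKE. 10 + next two rolls (5+5) = 20. Cumulative: 40
Frame 5: SPARE (5+5=10). 10 + next roll (10) = 20. Cumulative: 60
Frame 6: STRIKE. 10 + next two rolls (10+0) = 20. Cumulative: 80
Frame 7: STRIKE. 10 + next two rolls (0+10) = 20. Cumulative: 100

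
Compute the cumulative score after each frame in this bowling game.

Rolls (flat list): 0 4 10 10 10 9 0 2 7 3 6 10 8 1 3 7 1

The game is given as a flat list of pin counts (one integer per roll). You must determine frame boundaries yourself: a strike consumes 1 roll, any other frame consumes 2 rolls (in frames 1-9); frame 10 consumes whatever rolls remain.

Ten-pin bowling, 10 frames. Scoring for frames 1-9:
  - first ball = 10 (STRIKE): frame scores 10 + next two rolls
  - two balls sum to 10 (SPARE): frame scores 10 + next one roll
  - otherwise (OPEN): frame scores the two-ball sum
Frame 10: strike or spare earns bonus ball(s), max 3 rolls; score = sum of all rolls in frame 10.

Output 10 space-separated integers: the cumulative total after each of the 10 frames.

Frame 1: OPEN (0+4=4). Cumulative: 4
Frame 2: STRIKE. 10 + next two rolls (10+10) = 30. Cumulative: 34
Frame 3: STRIKE. 10 + next two rolls (10+9) = 29. Cumulative: 63
Frame 4: STRIKE. 10 + next two rolls (9+0) = 19. Cumulative: 82
Frame 5: OPEN (9+0=9). Cumulative: 91
Frame 6: OPEN (2+7=9). Cumulative: 100
Frame 7: OPEN (3+6=9). Cumulative: 109
Frame 8: STRIKE. 10 + next two rolls (8+1) = 19. Cumulative: 128
Frame 9: OPEN (8+1=9). Cumulative: 137
Frame 10: SPARE. Sum of all frame-10 rolls (3+7+1) = 11. Cumulative: 148

Answer: 4 34 63 82 91 100 109 128 137 148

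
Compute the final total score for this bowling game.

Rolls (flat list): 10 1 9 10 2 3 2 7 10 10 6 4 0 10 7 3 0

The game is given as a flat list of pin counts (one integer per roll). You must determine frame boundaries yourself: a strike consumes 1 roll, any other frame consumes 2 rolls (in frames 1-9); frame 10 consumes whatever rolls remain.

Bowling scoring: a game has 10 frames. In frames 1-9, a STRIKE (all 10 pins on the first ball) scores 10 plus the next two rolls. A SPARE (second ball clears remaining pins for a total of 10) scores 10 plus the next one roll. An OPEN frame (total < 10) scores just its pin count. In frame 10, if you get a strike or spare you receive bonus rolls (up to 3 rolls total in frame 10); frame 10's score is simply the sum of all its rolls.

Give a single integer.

Answer: 152

Derivation:
Frame 1: STRIKE. 10 + next two rolls (1+9) = 20. Cumulative: 20
Frame 2: SPARE (1+9=10). 10 + next roll (10) = 20. Cumulative: 40
Frame 3: STRIKE. 10 + next two rolls (2+3) = 15. Cumulative: 55
Frame 4: OPEN (2+3=5). Cumulative: 60
Frame 5: OPEN (2+7=9). Cumulative: 69
Frame 6: STRIKE. 10 + next two rolls (10+6) = 26. Cumulative: 95
Frame 7: STRIKE. 10 + next two rolls (6+4) = 20. Cumulative: 115
Frame 8: SPARE (6+4=10). 10 + next roll (0) = 10. Cumulative: 125
Frame 9: SPARE (0+10=10). 10 + next roll (7) = 17. Cumulative: 142
Frame 10: SPARE. Sum of all frame-10 rolls (7+3+0) = 10. Cumulative: 152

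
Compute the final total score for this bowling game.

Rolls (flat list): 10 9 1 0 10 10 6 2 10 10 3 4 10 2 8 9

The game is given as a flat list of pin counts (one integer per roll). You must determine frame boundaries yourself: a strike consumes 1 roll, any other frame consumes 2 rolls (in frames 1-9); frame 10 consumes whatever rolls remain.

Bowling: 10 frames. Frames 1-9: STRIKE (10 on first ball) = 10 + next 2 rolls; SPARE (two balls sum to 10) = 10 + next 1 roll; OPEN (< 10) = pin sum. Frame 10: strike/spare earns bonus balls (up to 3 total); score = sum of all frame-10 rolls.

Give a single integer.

Frame 1: STRIKE. 10 + next two rolls (9+1) = 20. Cumulative: 20
Frame 2: SPARE (9+1=10). 10 + next roll (0) = 10. Cumulative: 30
Frame 3: SPARE (0+10=10). 10 + next roll (10) = 20. Cumulative: 50
Frame 4: STRIKE. 10 + next two rolls (6+2) = 18. Cumulative: 68
Frame 5: OPEN (6+2=8). Cumulative: 76
Frame 6: STRIKE. 10 + next two rolls (10+3) = 23. Cumulative: 99
Frame 7: STRIKE. 10 + next two rolls (3+4) = 17. Cumulative: 116
Frame 8: OPEN (3+4=7). Cumulative: 123
Frame 9: STRIKE. 10 + next two rolls (2+8) = 20. Cumulative: 143
Frame 10: SPARE. Sum of all frame-10 rolls (2+8+9) = 19. Cumulative: 162

Answer: 162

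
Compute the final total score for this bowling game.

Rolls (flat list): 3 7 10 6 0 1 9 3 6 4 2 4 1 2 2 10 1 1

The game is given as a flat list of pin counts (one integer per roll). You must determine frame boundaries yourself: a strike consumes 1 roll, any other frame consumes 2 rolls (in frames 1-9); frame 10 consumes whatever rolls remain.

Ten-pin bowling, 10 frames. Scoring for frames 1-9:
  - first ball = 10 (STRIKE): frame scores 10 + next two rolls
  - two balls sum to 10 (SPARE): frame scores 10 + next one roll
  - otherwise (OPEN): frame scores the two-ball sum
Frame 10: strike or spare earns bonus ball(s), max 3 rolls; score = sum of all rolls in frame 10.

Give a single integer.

Answer: 93

Derivation:
Frame 1: SPARE (3+7=10). 10 + next roll (10) = 20. Cumulative: 20
Frame 2: STRIKE. 10 + next two rolls (6+0) = 16. Cumulative: 36
Frame 3: OPEN (6+0=6). Cumulative: 42
Frame 4: SPARE (1+9=10). 10 + next roll (3) = 13. Cumulative: 55
Frame 5: OPEN (3+6=9). Cumulative: 64
Frame 6: OPEN (4+2=6). Cumulative: 70
Frame 7: OPEN (4+1=5). Cumulative: 75
Frame 8: OPEN (2+2=4). Cumulative: 79
Frame 9: STRIKE. 10 + next two rolls (1+1) = 12. Cumulative: 91
Frame 10: OPEN. Sum of all frame-10 rolls (1+1) = 2. Cumulative: 93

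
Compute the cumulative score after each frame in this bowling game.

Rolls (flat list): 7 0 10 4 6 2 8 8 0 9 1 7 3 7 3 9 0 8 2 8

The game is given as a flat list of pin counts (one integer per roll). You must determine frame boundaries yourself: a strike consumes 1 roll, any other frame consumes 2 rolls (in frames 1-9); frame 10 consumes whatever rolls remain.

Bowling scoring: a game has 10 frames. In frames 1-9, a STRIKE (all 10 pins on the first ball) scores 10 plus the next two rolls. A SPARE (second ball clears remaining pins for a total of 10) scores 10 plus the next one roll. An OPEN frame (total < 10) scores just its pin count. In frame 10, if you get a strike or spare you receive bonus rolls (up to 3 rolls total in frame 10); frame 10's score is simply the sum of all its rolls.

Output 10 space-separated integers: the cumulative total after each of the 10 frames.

Frame 1: OPEN (7+0=7). Cumulative: 7
Frame 2: STRIKE. 10 + next two rolls (4+6) = 20. Cumulative: 27
Frame 3: SPARE (4+6=10). 10 + next roll (2) = 12. Cumulative: 39
Frame 4: SPARE (2+8=10). 10 + next roll (8) = 18. Cumulative: 57
Frame 5: OPEN (8+0=8). Cumulative: 65
Frame 6: SPARE (9+1=10). 10 + next roll (7) = 17. Cumulative: 82
Frame 7: SPARE (7+3=10). 10 + next roll (7) = 17. Cumulative: 99
Frame 8: SPARE (7+3=10). 10 + next roll (9) = 19. Cumulative: 118
Frame 9: OPEN (9+0=9). Cumulative: 127
Frame 10: SPARE. Sum of all frame-10 rolls (8+2+8) = 18. Cumulative: 145

Answer: 7 27 39 57 65 82 99 118 127 145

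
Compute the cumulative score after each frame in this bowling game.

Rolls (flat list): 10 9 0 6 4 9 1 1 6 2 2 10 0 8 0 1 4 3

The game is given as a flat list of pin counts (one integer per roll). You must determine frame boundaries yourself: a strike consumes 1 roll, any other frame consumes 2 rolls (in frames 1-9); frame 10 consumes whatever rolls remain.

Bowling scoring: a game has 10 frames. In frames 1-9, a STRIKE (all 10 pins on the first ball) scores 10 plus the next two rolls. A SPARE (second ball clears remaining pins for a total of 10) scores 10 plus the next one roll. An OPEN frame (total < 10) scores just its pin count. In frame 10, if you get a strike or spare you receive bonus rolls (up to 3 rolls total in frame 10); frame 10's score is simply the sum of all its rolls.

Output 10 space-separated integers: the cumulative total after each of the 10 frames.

Frame 1: STRIKE. 10 + next two rolls (9+0) = 19. Cumulative: 19
Frame 2: OPEN (9+0=9). Cumulative: 28
Frame 3: SPARE (6+4=10). 10 + next roll (9) = 19. Cumulative: 47
Frame 4: SPARE (9+1=10). 10 + next roll (1) = 11. Cumulative: 58
Frame 5: OPEN (1+6=7). Cumulative: 65
Frame 6: OPEN (2+2=4). Cumulative: 69
Frame 7: STRIKE. 10 + next two rolls (0+8) = 18. Cumulative: 87
Frame 8: OPEN (0+8=8). Cumulative: 95
Frame 9: OPEN (0+1=1). Cumulative: 96
Frame 10: OPEN. Sum of all frame-10 rolls (4+3) = 7. Cumulative: 103

Answer: 19 28 47 58 65 69 87 95 96 103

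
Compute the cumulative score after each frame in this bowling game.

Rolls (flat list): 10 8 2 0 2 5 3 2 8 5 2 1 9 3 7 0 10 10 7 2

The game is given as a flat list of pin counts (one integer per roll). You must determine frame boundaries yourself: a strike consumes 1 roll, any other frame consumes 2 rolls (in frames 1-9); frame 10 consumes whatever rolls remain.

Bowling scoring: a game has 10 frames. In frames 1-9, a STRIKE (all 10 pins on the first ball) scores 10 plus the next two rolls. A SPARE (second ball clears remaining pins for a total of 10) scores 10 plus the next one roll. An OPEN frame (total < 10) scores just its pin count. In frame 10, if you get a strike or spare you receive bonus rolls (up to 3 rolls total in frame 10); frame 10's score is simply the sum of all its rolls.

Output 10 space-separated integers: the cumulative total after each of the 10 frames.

Answer: 20 30 32 40 55 62 75 85 105 124

Derivation:
Frame 1: STRIKE. 10 + next two rolls (8+2) = 20. Cumulative: 20
Frame 2: SPARE (8+2=10). 10 + next roll (0) = 10. Cumulative: 30
Frame 3: OPEN (0+2=2). Cumulative: 32
Frame 4: OPEN (5+3=8). Cumulative: 40
Frame 5: SPARE (2+8=10). 10 + next roll (5) = 15. Cumulative: 55
Frame 6: OPEN (5+2=7). Cumulative: 62
Frame 7: SPARE (1+9=10). 10 + next roll (3) = 13. Cumulative: 75
Frame 8: SPARE (3+7=10). 10 + next roll (0) = 10. Cumulative: 85
Frame 9: SPARE (0+10=10). 10 + next roll (10) = 20. Cumulative: 105
Frame 10: STRIKE. Sum of all frame-10 rolls (10+7+2) = 19. Cumulative: 124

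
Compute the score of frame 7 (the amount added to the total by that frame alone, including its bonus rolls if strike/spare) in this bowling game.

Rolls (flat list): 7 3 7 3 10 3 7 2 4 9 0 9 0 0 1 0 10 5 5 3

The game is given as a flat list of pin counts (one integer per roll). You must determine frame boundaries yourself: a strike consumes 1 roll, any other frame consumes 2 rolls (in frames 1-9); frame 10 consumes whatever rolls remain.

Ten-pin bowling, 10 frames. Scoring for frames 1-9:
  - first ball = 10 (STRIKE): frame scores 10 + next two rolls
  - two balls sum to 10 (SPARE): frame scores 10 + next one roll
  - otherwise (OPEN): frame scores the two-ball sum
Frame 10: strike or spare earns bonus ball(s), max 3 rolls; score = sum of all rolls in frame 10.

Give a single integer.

Frame 1: SPARE (7+3=10). 10 + next roll (7) = 17. Cumulative: 17
Frame 2: SPARE (7+3=10). 10 + next roll (10) = 20. Cumulative: 37
Frame 3: STRIKE. 10 + next two rolls (3+7) = 20. Cumulative: 57
Frame 4: SPARE (3+7=10). 10 + next roll (2) = 12. Cumulative: 69
Frame 5: OPEN (2+4=6). Cumulative: 75
Frame 6: OPEN (9+0=9). Cumulative: 84
Frame 7: OPEN (9+0=9). Cumulative: 93
Frame 8: OPEN (0+1=1). Cumulative: 94
Frame 9: SPARE (0+10=10). 10 + next roll (5) = 15. Cumulative: 109

Answer: 9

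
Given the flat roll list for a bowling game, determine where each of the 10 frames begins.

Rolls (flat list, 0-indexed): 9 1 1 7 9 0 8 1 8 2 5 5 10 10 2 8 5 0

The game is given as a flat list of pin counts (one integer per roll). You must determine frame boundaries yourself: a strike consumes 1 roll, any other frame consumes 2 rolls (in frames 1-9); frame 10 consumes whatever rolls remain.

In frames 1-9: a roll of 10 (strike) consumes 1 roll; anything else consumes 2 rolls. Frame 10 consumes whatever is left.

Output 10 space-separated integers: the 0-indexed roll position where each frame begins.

Frame 1 starts at roll index 0: rolls=9,1 (sum=10), consumes 2 rolls
Frame 2 starts at roll index 2: rolls=1,7 (sum=8), consumes 2 rolls
Frame 3 starts at roll index 4: rolls=9,0 (sum=9), consumes 2 rolls
Frame 4 starts at roll index 6: rolls=8,1 (sum=9), consumes 2 rolls
Frame 5 starts at roll index 8: rolls=8,2 (sum=10), consumes 2 rolls
Frame 6 starts at roll index 10: rolls=5,5 (sum=10), consumes 2 rolls
Frame 7 starts at roll index 12: roll=10 (strike), consumes 1 roll
Frame 8 starts at roll index 13: roll=10 (strike), consumes 1 roll
Frame 9 starts at roll index 14: rolls=2,8 (sum=10), consumes 2 rolls
Frame 10 starts at roll index 16: 2 remaining rolls

Answer: 0 2 4 6 8 10 12 13 14 16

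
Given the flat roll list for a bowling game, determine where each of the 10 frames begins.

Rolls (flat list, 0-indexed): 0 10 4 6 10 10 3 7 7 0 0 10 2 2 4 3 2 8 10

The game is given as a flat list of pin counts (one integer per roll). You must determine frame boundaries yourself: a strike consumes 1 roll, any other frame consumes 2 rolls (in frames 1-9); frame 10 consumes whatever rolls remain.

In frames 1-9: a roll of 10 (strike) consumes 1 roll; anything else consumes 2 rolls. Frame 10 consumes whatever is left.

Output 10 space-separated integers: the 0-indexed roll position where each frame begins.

Answer: 0 2 4 5 6 8 10 12 14 16

Derivation:
Frame 1 starts at roll index 0: rolls=0,10 (sum=10), consumes 2 rolls
Frame 2 starts at roll index 2: rolls=4,6 (sum=10), consumes 2 rolls
Frame 3 starts at roll index 4: roll=10 (strike), consumes 1 roll
Frame 4 starts at roll index 5: roll=10 (strike), consumes 1 roll
Frame 5 starts at roll index 6: rolls=3,7 (sum=10), consumes 2 rolls
Frame 6 starts at roll index 8: rolls=7,0 (sum=7), consumes 2 rolls
Frame 7 starts at roll index 10: rolls=0,10 (sum=10), consumes 2 rolls
Frame 8 starts at roll index 12: rolls=2,2 (sum=4), consumes 2 rolls
Frame 9 starts at roll index 14: rolls=4,3 (sum=7), consumes 2 rolls
Frame 10 starts at roll index 16: 3 remaining rolls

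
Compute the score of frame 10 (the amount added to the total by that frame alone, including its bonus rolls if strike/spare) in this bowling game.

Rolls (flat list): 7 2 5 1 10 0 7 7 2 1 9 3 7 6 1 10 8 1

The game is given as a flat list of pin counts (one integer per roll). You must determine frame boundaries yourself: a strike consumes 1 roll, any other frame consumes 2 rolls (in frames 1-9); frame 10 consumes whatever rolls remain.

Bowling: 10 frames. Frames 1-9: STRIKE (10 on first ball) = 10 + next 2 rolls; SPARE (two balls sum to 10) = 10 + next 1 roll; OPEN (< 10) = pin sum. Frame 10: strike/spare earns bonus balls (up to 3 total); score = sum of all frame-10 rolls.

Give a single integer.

Answer: 9

Derivation:
Frame 1: OPEN (7+2=9). Cumulative: 9
Frame 2: OPEN (5+1=6). Cumulative: 15
Frame 3: STRIKE. 10 + next two rolls (0+7) = 17. Cumulative: 32
Frame 4: OPEN (0+7=7). Cumulative: 39
Frame 5: OPEN (7+2=9). Cumulative: 48
Frame 6: SPARE (1+9=10). 10 + next roll (3) = 13. Cumulative: 61
Frame 7: SPARE (3+7=10). 10 + next roll (6) = 16. Cumulative: 77
Frame 8: OPEN (6+1=7). Cumulative: 84
Frame 9: STRIKE. 10 + next two rolls (8+1) = 19. Cumulative: 103
Frame 10: OPEN. Sum of all frame-10 rolls (8+1) = 9. Cumulative: 112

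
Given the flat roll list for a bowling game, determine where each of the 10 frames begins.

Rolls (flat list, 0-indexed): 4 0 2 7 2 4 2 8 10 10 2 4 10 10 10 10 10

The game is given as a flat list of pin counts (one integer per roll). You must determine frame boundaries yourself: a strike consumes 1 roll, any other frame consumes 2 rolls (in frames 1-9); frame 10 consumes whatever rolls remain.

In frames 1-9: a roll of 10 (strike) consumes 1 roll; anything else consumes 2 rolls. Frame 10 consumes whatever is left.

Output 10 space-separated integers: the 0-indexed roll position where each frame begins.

Frame 1 starts at roll index 0: rolls=4,0 (sum=4), consumes 2 rolls
Frame 2 starts at roll index 2: rolls=2,7 (sum=9), consumes 2 rolls
Frame 3 starts at roll index 4: rolls=2,4 (sum=6), consumes 2 rolls
Frame 4 starts at roll index 6: rolls=2,8 (sum=10), consumes 2 rolls
Frame 5 starts at roll index 8: roll=10 (strike), consumes 1 roll
Frame 6 starts at roll index 9: roll=10 (strike), consumes 1 roll
Frame 7 starts at roll index 10: rolls=2,4 (sum=6), consumes 2 rolls
Frame 8 starts at roll index 12: roll=10 (strike), consumes 1 roll
Frame 9 starts at roll index 13: roll=10 (strike), consumes 1 roll
Frame 10 starts at roll index 14: 3 remaining rolls

Answer: 0 2 4 6 8 9 10 12 13 14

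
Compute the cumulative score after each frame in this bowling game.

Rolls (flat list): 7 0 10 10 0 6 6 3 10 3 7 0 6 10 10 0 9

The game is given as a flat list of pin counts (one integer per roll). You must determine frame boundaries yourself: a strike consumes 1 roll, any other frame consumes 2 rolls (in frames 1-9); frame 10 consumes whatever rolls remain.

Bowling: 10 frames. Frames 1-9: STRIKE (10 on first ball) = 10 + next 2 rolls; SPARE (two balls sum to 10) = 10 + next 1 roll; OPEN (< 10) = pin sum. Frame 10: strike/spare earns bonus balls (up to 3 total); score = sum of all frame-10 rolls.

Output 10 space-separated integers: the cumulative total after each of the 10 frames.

Answer: 7 27 43 49 58 78 88 94 114 133

Derivation:
Frame 1: OPEN (7+0=7). Cumulative: 7
Frame 2: STRIKE. 10 + next two rolls (10+0) = 20. Cumulative: 27
Frame 3: STRIKE. 10 + next two rolls (0+6) = 16. Cumulative: 43
Frame 4: OPEN (0+6=6). Cumulative: 49
Frame 5: OPEN (6+3=9). Cumulative: 58
Frame 6: STRIKE. 10 + next two rolls (3+7) = 20. Cumulative: 78
Frame 7: SPARE (3+7=10). 10 + next roll (0) = 10. Cumulative: 88
Frame 8: OPEN (0+6=6). Cumulative: 94
Frame 9: STRIKE. 10 + next two rolls (10+0) = 20. Cumulative: 114
Frame 10: STRIKE. Sum of all frame-10 rolls (10+0+9) = 19. Cumulative: 133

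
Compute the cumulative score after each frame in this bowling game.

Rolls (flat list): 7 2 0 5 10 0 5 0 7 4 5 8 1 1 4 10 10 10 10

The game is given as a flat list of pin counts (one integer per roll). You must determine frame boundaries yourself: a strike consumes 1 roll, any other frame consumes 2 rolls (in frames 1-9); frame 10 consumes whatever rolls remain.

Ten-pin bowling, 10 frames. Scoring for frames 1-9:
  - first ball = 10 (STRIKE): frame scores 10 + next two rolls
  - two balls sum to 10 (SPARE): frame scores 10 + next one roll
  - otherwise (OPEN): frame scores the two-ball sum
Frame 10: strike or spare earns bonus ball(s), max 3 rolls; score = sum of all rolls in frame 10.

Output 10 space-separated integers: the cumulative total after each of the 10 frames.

Frame 1: OPEN (7+2=9). Cumulative: 9
Frame 2: OPEN (0+5=5). Cumulative: 14
Frame 3: STRIKE. 10 + next two rolls (0+5) = 15. Cumulative: 29
Frame 4: OPEN (0+5=5). Cumulative: 34
Frame 5: OPEN (0+7=7). Cumulative: 41
Frame 6: OPEN (4+5=9). Cumulative: 50
Frame 7: OPEN (8+1=9). Cumulative: 59
Frame 8: OPEN (1+4=5). Cumulative: 64
Frame 9: STRIKE. 10 + next two rolls (10+10) = 30. Cumulative: 94
Frame 10: STRIKE. Sum of all frame-10 rolls (10+10+10) = 30. Cumulative: 124

Answer: 9 14 29 34 41 50 59 64 94 124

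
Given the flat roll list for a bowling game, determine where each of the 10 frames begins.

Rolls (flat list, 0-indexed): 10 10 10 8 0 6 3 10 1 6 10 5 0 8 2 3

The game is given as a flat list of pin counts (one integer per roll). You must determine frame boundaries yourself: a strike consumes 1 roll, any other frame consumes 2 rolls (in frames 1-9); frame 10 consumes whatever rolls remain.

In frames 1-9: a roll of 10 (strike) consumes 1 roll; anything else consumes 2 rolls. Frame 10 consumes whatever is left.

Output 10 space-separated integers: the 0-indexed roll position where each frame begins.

Answer: 0 1 2 3 5 7 8 10 11 13

Derivation:
Frame 1 starts at roll index 0: roll=10 (strike), consumes 1 roll
Frame 2 starts at roll index 1: roll=10 (strike), consumes 1 roll
Frame 3 starts at roll index 2: roll=10 (strike), consumes 1 roll
Frame 4 starts at roll index 3: rolls=8,0 (sum=8), consumes 2 rolls
Frame 5 starts at roll index 5: rolls=6,3 (sum=9), consumes 2 rolls
Frame 6 starts at roll index 7: roll=10 (strike), consumes 1 roll
Frame 7 starts at roll index 8: rolls=1,6 (sum=7), consumes 2 rolls
Frame 8 starts at roll index 10: roll=10 (strike), consumes 1 roll
Frame 9 starts at roll index 11: rolls=5,0 (sum=5), consumes 2 rolls
Frame 10 starts at roll index 13: 3 remaining rolls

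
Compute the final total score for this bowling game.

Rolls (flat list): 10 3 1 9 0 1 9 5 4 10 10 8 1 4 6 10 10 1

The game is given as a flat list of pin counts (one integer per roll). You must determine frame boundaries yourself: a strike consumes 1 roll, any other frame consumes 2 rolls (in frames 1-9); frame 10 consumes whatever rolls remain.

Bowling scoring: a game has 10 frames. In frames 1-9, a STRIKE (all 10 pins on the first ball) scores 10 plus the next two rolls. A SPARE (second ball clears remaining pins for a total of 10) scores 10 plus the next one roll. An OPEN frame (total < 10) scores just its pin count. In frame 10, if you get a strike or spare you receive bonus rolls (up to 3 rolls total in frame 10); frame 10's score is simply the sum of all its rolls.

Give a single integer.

Answer: 148

Derivation:
Frame 1: STRIKE. 10 + next two rolls (3+1) = 14. Cumulative: 14
Frame 2: OPEN (3+1=4). Cumulative: 18
Frame 3: OPEN (9+0=9). Cumulative: 27
Frame 4: SPARE (1+9=10). 10 + next roll (5) = 15. Cumulative: 42
Frame 5: OPEN (5+4=9). Cumulative: 51
Frame 6: STRIKE. 10 + next two rolls (10+8) = 28. Cumulative: 79
Frame 7: STRIKE. 10 + next two rolls (8+1) = 19. Cumulative: 98
Frame 8: OPEN (8+1=9). Cumulative: 107
Frame 9: SPARE (4+6=10). 10 + next roll (10) = 20. Cumulative: 127
Frame 10: STRIKE. Sum of all frame-10 rolls (10+10+1) = 21. Cumulative: 148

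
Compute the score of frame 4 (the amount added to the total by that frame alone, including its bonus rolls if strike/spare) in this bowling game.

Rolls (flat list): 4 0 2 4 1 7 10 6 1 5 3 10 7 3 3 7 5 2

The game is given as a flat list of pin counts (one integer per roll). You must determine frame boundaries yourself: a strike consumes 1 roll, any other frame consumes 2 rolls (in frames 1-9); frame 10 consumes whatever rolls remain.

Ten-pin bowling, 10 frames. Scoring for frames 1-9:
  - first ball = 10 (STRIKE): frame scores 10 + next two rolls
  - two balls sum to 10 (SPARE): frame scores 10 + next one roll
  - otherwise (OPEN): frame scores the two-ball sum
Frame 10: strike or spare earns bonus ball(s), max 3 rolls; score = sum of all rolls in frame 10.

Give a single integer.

Answer: 17

Derivation:
Frame 1: OPEN (4+0=4). Cumulative: 4
Frame 2: OPEN (2+4=6). Cumulative: 10
Frame 3: OPEN (1+7=8). Cumulative: 18
Frame 4: STRIKE. 10 + next two rolls (6+1) = 17. Cumulative: 35
Frame 5: OPEN (6+1=7). Cumulative: 42
Frame 6: OPEN (5+3=8). Cumulative: 50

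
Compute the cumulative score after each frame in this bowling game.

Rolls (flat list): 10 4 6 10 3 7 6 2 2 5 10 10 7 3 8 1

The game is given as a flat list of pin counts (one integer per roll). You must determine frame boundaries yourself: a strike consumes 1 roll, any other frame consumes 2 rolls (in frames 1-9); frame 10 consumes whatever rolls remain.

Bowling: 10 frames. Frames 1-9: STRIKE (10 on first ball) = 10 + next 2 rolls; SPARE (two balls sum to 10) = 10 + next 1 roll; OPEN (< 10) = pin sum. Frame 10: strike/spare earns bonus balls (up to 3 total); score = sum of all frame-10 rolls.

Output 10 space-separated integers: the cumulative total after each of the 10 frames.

Answer: 20 40 60 76 84 91 118 138 156 165

Derivation:
Frame 1: STRIKE. 10 + next two rolls (4+6) = 20. Cumulative: 20
Frame 2: SPARE (4+6=10). 10 + next roll (10) = 20. Cumulative: 40
Frame 3: STRIKE. 10 + next two rolls (3+7) = 20. Cumulative: 60
Frame 4: SPARE (3+7=10). 10 + next roll (6) = 16. Cumulative: 76
Frame 5: OPEN (6+2=8). Cumulative: 84
Frame 6: OPEN (2+5=7). Cumulative: 91
Frame 7: STRIKE. 10 + next two rolls (10+7) = 27. Cumulative: 118
Frame 8: STRIKE. 10 + next two rolls (7+3) = 20. Cumulative: 138
Frame 9: SPARE (7+3=10). 10 + next roll (8) = 18. Cumulative: 156
Frame 10: OPEN. Sum of all frame-10 rolls (8+1) = 9. Cumulative: 165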